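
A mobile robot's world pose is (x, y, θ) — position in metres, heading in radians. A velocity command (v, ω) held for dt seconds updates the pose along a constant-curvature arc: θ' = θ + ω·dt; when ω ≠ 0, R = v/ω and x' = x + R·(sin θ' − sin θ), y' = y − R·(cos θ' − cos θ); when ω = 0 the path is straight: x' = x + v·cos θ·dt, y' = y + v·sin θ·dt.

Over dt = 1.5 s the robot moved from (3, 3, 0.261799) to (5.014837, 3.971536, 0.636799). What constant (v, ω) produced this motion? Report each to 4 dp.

v = 1.5000, ω = 0.2500

Δθ = 0.636799 − 0.261799 = 0.375000
ω = Δθ/dt = 0.375000/1.5 = 0.2500
R = Δx/(sin θ' − sin θ) = 6.0000
v = R·ω = 6.0000·0.2500 = 1.5000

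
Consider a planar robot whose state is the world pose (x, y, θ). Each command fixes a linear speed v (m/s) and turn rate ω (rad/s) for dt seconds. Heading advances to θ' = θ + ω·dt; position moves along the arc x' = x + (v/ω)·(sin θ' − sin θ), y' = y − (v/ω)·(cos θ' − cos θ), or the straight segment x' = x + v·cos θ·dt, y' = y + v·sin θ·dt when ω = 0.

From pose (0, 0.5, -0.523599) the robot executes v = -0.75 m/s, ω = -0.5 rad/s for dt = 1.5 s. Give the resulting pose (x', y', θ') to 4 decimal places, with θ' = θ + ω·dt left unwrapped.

θ' = -0.5236 + -0.5·1.5 = -1.2736
R = v/ω = -0.75/-0.5 = 1.5000
x' = 0 + 1.5000·(sin -1.2736 − sin -0.5236) = -0.6842
y' = 0.5 − 1.5000·(cos -1.2736 − cos -0.5236) = 1.3598

(-0.6842, 1.3598, -1.2736)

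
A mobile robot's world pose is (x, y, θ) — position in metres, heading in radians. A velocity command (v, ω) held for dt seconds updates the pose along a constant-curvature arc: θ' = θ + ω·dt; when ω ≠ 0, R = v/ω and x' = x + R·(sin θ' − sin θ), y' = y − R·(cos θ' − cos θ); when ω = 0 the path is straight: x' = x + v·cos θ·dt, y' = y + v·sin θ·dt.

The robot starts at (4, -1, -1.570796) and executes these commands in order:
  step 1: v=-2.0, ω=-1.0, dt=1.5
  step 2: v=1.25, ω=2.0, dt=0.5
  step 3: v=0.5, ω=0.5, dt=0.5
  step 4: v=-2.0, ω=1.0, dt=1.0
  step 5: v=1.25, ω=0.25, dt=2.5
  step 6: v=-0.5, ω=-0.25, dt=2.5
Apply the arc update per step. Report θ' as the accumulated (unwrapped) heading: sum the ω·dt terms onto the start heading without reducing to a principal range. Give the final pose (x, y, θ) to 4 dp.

(6.3999, 1.3995, -0.8208)

step 1: θ'=-3.0708 (R=2.0000) → pose (5.8585, 0.9950, -3.0708)
step 2: θ'=-2.0708 (R=0.6250) → pose (5.3542, 0.6712, -2.0708)
step 3: θ'=-1.8208 (R=1.0000) → pose (5.2629, 0.4392, -1.8208)
step 4: θ'=-0.8208 (R=-2.0000) → pose (4.7885, 2.2973, -0.8208)
step 5: θ'=-0.1958 (R=5.0000) → pose (7.4742, 0.8010, -0.1958)
step 6: θ'=-0.8208 (R=2.0000) → pose (6.3999, 1.3995, -0.8208)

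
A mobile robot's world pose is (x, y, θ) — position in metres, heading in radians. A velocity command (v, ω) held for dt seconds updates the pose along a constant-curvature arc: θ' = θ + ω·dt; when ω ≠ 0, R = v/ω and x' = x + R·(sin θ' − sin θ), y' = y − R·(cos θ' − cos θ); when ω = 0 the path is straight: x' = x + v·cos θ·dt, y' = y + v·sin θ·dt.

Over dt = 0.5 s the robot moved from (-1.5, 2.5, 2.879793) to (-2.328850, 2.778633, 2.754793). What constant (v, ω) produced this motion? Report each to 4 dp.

v = 1.7500, ω = -0.2500

Δθ = 2.754793 − 2.879793 = -0.125000
ω = Δθ/dt = -0.125000/0.5 = -0.2500
R = Δx/(sin θ' − sin θ) = -7.0000
v = R·ω = -7.0000·-0.2500 = 1.7500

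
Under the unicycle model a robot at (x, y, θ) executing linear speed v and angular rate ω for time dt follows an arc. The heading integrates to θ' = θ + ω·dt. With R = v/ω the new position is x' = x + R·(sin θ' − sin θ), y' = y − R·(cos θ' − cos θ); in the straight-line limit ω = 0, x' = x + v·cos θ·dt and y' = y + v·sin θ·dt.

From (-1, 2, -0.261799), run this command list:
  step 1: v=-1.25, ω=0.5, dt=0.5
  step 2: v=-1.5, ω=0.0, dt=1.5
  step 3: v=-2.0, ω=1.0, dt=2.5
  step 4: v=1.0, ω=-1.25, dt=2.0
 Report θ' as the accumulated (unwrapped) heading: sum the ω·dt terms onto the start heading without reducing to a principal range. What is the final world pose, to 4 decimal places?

step 1: θ'=-0.0118 (R=-2.5000) → pose (-1.6175, 2.0850, -0.0118)
step 2: θ'=-0.0118 (straight) → pose (-3.8674, 2.1116, -0.0118)
step 3: θ'=2.4882 (R=-2.0000) → pose (-5.1068, -1.4764, 2.4882)
step 4: θ'=-0.0118 (R=-0.8000) → pose (-4.6110, -0.0412, -0.0118)

(-4.6110, -0.0412, -0.0118)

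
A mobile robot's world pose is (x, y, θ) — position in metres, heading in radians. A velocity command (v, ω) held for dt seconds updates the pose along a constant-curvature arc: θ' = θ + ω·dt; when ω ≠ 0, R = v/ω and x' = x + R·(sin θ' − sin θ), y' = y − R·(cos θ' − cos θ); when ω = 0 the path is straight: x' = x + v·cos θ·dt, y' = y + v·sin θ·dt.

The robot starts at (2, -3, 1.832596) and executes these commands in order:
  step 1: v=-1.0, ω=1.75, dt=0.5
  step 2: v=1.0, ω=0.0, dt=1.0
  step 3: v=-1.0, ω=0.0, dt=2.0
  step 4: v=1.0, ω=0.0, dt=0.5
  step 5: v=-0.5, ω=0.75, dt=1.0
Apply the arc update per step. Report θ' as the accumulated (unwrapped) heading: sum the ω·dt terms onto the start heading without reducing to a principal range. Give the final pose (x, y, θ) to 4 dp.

step 1: θ'=2.7076 (R=-0.5714) → pose (2.3117, -3.3706, 2.7076)
step 2: θ'=2.7076 (straight) → pose (1.4044, -2.9501, 2.7076)
step 3: θ'=2.7076 (straight) → pose (3.2190, -3.7911, 2.7076)
step 4: θ'=2.7076 (straight) → pose (2.7653, -3.5808, 2.7076)
step 5: θ'=3.4576 (R=-0.6667) → pose (3.2528, -3.6096, 3.4576)

(3.2528, -3.6096, 3.4576)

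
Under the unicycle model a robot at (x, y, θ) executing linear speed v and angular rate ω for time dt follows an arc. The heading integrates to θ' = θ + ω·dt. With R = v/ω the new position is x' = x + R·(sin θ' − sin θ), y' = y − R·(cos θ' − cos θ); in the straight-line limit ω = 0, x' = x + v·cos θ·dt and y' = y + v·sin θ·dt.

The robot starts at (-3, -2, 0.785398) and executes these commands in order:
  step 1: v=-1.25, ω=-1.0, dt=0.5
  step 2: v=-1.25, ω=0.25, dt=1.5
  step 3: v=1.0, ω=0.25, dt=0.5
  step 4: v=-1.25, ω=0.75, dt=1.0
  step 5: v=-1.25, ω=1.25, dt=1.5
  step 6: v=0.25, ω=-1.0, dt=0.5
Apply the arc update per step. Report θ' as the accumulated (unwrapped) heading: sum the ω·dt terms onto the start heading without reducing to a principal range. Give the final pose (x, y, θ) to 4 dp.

(-4.1626, -4.9553, 2.9104)

step 1: θ'=0.2854 (R=1.2500) → pose (-3.5320, -2.3156, 0.2854)
step 2: θ'=0.6604 (R=-5.0000) → pose (-5.1914, -3.1646, 0.6604)
step 3: θ'=0.7854 (R=4.0000) → pose (-4.8167, -2.8340, 0.7854)
step 4: θ'=1.5354 (R=-1.6667) → pose (-5.3038, -3.9535, 1.5354)
step 5: θ'=3.4104 (R=-1.0000) → pose (-4.0389, -4.9530, 3.4104)
step 6: θ'=2.9104 (R=-0.2500) → pose (-4.1626, -4.9553, 2.9104)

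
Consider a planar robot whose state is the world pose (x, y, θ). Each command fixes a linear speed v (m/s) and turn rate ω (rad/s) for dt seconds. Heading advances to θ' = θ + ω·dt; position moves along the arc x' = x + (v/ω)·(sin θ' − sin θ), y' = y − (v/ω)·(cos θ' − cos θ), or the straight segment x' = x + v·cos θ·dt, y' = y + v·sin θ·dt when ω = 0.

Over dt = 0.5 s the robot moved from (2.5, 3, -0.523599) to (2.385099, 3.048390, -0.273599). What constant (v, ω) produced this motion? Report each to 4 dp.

v = -0.2500, ω = 0.5000

Δθ = -0.273599 − -0.523599 = 0.250000
ω = Δθ/dt = 0.250000/0.5 = 0.5000
R = Δx/(sin θ' − sin θ) = -0.5000
v = R·ω = -0.5000·0.5000 = -0.2500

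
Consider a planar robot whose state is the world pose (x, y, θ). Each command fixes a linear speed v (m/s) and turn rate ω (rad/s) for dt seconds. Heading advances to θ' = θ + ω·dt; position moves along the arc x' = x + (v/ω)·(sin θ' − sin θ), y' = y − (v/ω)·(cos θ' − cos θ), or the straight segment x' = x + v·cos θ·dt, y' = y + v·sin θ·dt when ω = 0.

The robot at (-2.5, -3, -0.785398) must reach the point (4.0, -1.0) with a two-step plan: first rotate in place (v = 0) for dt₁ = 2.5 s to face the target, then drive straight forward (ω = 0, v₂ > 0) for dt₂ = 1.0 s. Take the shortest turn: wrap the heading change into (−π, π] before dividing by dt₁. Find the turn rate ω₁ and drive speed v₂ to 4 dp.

ω₁ = 0.4336, v₂ = 6.8007

heading to target = atan2(-1−-3, 4−-2.5) = 0.2985
Δθ = wrap(0.2985 − -0.7854) = 1.0839; ω₁ = Δθ/dt₁ = 0.4336
distance = √((4−-2.5)² + (-1−-3)²) = 6.8007; v₂ = distance/dt₂ = 6.8007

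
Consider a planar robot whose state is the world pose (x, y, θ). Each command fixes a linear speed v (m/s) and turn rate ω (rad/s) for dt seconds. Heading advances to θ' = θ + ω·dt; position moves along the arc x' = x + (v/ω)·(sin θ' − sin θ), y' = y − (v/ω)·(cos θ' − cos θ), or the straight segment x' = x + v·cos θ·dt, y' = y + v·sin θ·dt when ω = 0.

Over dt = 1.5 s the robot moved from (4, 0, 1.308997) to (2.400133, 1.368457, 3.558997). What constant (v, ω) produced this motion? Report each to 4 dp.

v = 1.7500, ω = 1.5000

Δθ = 3.558997 − 1.308997 = 2.250000
ω = Δθ/dt = 2.250000/1.5 = 1.5000
R = Δx/(sin θ' − sin θ) = 1.1667
v = R·ω = 1.1667·1.5000 = 1.7500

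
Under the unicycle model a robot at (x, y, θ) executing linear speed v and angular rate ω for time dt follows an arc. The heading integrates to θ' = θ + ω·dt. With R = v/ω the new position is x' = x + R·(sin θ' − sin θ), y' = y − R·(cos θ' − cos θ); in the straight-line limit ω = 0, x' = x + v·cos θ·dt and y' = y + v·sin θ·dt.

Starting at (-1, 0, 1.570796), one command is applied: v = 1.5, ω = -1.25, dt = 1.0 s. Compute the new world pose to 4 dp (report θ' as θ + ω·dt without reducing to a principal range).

(-0.1784, 1.1388, 0.3208)

θ' = 1.5708 + -1.25·1.0 = 0.3208
R = v/ω = 1.5/-1.25 = -1.2000
x' = -1 + -1.2000·(sin 0.3208 − sin 1.5708) = -0.1784
y' = 0 − -1.2000·(cos 0.3208 − cos 1.5708) = 1.1388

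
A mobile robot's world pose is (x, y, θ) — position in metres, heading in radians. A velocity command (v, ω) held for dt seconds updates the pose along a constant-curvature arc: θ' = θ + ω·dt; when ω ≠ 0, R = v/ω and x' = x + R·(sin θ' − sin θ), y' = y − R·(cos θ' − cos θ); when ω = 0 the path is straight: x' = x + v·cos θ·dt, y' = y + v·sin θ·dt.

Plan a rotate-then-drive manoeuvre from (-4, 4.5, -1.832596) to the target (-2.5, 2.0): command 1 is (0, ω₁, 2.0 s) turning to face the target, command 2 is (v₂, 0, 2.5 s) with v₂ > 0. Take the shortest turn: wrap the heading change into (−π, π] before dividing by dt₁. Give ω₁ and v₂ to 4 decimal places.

heading to target = atan2(2−4.5, -2.5−-4) = -1.0304
Δθ = wrap(-1.0304 − -1.8326) = 0.8022; ω₁ = Δθ/dt₁ = 0.4011
distance = √((-2.5−-4)² + (2−4.5)²) = 2.9155; v₂ = distance/dt₂ = 1.1662

ω₁ = 0.4011, v₂ = 1.1662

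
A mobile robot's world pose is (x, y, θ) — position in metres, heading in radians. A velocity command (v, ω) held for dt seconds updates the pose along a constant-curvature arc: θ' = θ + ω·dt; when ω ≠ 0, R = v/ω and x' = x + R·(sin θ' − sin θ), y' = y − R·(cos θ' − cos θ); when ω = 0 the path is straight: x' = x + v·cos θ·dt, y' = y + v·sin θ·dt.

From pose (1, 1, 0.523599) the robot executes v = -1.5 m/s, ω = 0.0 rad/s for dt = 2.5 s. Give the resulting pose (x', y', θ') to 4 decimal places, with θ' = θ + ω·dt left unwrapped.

θ' = 0.5236 + 0.0·2.5 = 0.5236
ω = 0 → straight: x' = 1 + -1.5·cos(0.5236)·2.5 = -2.2476
y' = 1 + -1.5·sin(0.5236)·2.5 = -0.8750

(-2.2476, -0.8750, 0.5236)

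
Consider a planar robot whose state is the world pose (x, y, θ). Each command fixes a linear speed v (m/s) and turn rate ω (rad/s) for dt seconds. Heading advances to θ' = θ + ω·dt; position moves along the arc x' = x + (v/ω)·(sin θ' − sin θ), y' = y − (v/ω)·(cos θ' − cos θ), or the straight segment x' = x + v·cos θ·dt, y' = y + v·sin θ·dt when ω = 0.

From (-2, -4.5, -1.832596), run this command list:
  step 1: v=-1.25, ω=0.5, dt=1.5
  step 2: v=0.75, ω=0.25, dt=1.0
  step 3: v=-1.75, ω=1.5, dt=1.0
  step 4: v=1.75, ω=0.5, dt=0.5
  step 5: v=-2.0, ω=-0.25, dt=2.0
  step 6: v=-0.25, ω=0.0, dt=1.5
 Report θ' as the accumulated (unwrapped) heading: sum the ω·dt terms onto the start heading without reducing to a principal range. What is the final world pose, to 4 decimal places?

step 1: θ'=-1.0826 (R=-2.5000) → pose (-2.2069, -2.6804, -1.0826)
step 2: θ'=-0.8326 (R=3.0000) → pose (-1.7764, -3.2921, -0.8326)
step 3: θ'=0.6674 (R=-1.1667) → pose (-3.3614, -3.1609, 0.6674)
step 4: θ'=0.9174 (R=3.5000) → pose (-2.7487, -2.5395, 0.9174)
step 5: θ'=0.4174 (R=8.0000) → pose (-5.8578, -4.9896, 0.4174)
step 6: θ'=0.4174 (straight) → pose (-6.2006, -5.1416, 0.4174)

(-6.2006, -5.1416, 0.4174)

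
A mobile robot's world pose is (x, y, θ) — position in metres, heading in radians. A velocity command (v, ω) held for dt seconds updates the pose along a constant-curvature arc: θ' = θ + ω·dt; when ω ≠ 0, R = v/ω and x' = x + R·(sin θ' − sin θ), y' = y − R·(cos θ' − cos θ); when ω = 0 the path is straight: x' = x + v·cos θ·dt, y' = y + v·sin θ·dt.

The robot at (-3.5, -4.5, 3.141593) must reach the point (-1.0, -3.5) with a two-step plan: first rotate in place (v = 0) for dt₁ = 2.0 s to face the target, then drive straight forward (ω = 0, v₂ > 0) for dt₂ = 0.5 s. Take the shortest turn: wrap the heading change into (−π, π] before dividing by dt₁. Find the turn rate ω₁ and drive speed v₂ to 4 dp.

ω₁ = -1.3805, v₂ = 5.3852

heading to target = atan2(-3.5−-4.5, -1−-3.5) = 0.3805
Δθ = wrap(0.3805 − 3.1416) = -2.7611; ω₁ = Δθ/dt₁ = -1.3805
distance = √((-1−-3.5)² + (-3.5−-4.5)²) = 2.6926; v₂ = distance/dt₂ = 5.3852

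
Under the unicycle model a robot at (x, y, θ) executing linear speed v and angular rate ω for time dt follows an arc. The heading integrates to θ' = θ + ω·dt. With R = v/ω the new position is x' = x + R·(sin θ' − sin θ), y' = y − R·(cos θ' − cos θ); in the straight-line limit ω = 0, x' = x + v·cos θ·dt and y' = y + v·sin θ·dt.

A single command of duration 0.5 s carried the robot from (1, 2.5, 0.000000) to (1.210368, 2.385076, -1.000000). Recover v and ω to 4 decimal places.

v = 0.5000, ω = -2.0000

Δθ = -1.000000 − 0.000000 = -1.000000
ω = Δθ/dt = -1.000000/0.5 = -2.0000
R = Δx/(sin θ' − sin θ) = -0.2500
v = R·ω = -0.2500·-2.0000 = 0.5000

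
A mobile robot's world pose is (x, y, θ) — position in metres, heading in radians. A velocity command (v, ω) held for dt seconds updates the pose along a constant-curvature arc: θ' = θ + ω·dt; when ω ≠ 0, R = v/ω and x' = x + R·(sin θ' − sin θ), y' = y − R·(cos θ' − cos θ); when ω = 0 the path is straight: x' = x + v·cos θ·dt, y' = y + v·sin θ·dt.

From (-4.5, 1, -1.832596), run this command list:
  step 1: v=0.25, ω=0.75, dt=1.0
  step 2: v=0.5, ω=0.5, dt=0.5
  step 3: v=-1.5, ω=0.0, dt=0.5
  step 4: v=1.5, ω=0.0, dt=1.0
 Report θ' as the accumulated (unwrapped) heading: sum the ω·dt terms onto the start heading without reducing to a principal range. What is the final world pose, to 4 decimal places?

step 1: θ'=-1.0826 (R=0.3333) → pose (-4.4724, 0.7574, -1.0826)
step 2: θ'=-0.8326 (R=1.0000) → pose (-4.3289, 0.5535, -0.8326)
step 3: θ'=-0.8326 (straight) → pose (-4.8336, 1.1082, -0.8326)
step 4: θ'=-0.8326 (straight) → pose (-3.8242, -0.0013, -0.8326)

(-3.8242, -0.0013, -0.8326)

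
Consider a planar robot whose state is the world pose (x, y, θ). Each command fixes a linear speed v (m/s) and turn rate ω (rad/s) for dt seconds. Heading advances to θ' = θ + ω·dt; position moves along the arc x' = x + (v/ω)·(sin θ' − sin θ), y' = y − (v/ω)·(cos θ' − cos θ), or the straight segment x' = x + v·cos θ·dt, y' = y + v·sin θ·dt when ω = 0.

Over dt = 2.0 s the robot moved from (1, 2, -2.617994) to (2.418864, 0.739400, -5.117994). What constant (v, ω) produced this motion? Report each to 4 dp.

Δθ = -5.117994 − -2.617994 = -2.500000
ω = Δθ/dt = -2.500000/2.0 = -1.2500
R = Δx/(sin θ' − sin θ) = 1.0000
v = R·ω = 1.0000·-1.2500 = -1.2500

v = -1.2500, ω = -1.2500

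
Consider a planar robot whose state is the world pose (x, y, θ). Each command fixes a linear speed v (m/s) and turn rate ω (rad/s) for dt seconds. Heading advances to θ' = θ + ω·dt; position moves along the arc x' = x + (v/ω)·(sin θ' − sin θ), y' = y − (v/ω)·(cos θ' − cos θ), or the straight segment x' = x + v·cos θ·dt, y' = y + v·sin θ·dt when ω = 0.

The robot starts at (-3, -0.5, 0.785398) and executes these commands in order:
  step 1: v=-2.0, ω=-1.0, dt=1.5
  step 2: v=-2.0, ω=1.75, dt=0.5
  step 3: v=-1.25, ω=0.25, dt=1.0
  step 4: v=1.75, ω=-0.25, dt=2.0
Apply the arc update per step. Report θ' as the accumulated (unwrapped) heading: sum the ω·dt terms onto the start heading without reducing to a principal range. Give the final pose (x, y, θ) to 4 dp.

step 1: θ'=-0.7146 (R=2.0000) → pose (-5.7248, -0.5965, -0.7146)
step 2: θ'=0.1604 (R=-1.1429) → pose (-6.6563, -0.3316, 0.1604)
step 3: θ'=0.4104 (R=-5.0000) → pose (-7.8526, -0.6826, 0.4104)
step 4: θ'=-0.0896 (R=-7.0000) → pose (-4.4334, -0.1294, -0.0896)

(-4.4334, -0.1294, -0.0896)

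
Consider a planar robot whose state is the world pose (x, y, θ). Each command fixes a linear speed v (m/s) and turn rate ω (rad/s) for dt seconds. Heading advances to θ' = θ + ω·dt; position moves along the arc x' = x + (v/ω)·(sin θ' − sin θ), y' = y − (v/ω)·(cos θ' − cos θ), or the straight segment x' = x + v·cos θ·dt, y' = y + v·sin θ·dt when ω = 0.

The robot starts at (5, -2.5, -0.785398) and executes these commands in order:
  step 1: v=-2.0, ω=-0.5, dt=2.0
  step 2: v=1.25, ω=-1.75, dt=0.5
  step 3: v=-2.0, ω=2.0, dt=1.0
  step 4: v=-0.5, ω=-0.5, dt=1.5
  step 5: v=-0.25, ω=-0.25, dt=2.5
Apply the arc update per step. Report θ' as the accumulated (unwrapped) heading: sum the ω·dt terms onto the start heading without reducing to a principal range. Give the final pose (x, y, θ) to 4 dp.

(3.4229, 3.6132, -2.0354)

step 1: θ'=-1.7854 (R=4.0000) → pose (3.9202, 1.1803, -1.7854)
step 2: θ'=-2.6604 (R=-0.7143) → pose (3.5529, 0.6992, -2.6604)
step 3: θ'=-0.6604 (R=-1.0000) → pose (3.7035, 2.3754, -0.6604)
step 4: θ'=-1.4104 (R=1.0000) → pose (3.3297, 3.0054, -1.4104)
step 5: θ'=-2.0354 (R=1.0000) → pose (3.4229, 3.6132, -2.0354)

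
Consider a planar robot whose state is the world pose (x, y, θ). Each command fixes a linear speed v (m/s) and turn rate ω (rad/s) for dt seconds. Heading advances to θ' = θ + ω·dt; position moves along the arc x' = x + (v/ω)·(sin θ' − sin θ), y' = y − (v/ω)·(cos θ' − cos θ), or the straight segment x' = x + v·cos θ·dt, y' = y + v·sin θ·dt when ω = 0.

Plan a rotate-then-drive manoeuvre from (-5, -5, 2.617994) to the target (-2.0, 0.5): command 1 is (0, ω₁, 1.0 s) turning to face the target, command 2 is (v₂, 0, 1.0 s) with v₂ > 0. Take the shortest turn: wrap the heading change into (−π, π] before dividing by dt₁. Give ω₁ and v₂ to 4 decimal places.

heading to target = atan2(0.5−-5, -2−-5) = 1.0714
Δθ = wrap(1.0714 − 2.6180) = -1.5465; ω₁ = Δθ/dt₁ = -1.5465
distance = √((-2−-5)² + (0.5−-5)²) = 6.2650; v₂ = distance/dt₂ = 6.2650

ω₁ = -1.5465, v₂ = 6.2650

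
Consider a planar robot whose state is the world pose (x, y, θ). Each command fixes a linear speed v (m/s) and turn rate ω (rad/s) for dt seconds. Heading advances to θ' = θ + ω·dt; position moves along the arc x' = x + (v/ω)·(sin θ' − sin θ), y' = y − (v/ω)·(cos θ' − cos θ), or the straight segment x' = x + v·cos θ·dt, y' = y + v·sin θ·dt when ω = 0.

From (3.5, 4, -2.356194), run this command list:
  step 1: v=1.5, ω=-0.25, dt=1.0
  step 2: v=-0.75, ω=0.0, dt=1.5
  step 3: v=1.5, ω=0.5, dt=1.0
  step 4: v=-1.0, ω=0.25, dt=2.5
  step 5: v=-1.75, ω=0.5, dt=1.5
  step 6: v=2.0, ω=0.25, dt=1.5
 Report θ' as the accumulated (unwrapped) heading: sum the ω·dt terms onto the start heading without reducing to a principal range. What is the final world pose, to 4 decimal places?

step 1: θ'=-2.6062 (R=-6.0000) → pose (2.3185, 3.0822, -2.6062)
step 2: θ'=-2.6062 (straight) → pose (3.2860, 3.6562, -2.6062)
step 3: θ'=-2.1062 (R=3.0000) → pose (2.2364, 2.6066, -2.1062)
step 4: θ'=-1.4812 (R=-4.0000) → pose (2.7801, 5.0052, -1.4812)
step 5: θ'=-0.7312 (R=-3.5000) → pose (1.6313, 7.2974, -0.7312)
step 6: θ'=-0.3562 (R=8.0000) → pose (4.1837, 5.7545, -0.3562)

(4.1837, 5.7545, -0.3562)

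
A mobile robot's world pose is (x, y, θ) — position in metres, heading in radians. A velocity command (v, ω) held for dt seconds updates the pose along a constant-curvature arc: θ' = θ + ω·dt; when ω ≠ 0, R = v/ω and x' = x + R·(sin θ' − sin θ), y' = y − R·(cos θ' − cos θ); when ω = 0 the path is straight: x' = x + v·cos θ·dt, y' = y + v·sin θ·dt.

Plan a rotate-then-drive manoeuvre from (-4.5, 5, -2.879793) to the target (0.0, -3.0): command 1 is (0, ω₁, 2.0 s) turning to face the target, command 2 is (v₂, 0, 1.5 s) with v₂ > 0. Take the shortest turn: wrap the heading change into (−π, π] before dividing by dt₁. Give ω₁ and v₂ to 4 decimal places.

ω₁ = 0.9107, v₂ = 6.1192

heading to target = atan2(-3−5, 0−-4.5) = -1.0584
Δθ = wrap(-1.0584 − -2.8798) = 1.8214; ω₁ = Δθ/dt₁ = 0.9107
distance = √((0−-4.5)² + (-3−5)²) = 9.1788; v₂ = distance/dt₂ = 6.1192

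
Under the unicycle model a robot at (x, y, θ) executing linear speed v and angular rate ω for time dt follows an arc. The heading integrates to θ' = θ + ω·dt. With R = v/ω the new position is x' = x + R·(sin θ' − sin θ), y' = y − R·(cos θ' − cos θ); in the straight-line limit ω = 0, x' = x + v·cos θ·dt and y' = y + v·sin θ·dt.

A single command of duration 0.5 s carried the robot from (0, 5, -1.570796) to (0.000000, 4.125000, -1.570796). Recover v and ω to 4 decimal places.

v = 1.7500, ω = 0.0000

Δθ = -1.570796 − -1.570796 = 0.000000
ω = Δθ/dt = 0.000000/0.5 = 0.0000
ω = 0 → v = (Δx·cos θ + Δy·sin θ)/dt = 1.7500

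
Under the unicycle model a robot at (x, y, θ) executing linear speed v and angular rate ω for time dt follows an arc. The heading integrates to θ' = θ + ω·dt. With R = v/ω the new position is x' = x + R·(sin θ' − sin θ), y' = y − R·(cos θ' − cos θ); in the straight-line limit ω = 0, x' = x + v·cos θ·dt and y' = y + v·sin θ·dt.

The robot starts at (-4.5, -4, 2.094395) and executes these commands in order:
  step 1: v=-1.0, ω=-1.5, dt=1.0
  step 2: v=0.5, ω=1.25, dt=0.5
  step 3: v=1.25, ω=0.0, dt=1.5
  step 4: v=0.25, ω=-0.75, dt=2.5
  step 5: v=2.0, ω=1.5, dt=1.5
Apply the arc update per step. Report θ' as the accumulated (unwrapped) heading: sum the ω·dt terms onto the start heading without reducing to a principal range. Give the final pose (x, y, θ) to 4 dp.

(-1.2451, -1.6937, 1.5944)

step 1: θ'=0.5944 (R=0.6667) → pose (-4.7040, -4.8857, 0.5944)
step 2: θ'=1.2194 (R=0.4000) → pose (-4.5525, -4.6919, 1.2194)
step 3: θ'=1.2194 (straight) → pose (-3.9071, -2.9315, 1.2194)
step 4: θ'=-0.6556 (R=-0.3333) → pose (-3.3909, -2.7820, -0.6556)
step 5: θ'=1.5944 (R=1.3333) → pose (-1.2451, -1.6937, 1.5944)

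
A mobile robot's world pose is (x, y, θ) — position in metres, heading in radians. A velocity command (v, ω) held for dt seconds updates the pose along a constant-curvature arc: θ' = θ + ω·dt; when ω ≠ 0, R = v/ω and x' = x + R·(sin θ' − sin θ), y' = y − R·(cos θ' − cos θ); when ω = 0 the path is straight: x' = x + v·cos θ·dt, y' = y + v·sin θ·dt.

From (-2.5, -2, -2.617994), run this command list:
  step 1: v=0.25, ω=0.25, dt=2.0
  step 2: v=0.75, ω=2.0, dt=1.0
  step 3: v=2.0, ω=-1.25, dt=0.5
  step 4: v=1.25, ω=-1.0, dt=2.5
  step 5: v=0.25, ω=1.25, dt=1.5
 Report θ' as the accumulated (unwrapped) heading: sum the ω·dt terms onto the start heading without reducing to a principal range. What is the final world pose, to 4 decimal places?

step 1: θ'=-2.1180 (R=1.0000) → pose (-2.8540, -2.3457, -2.1180)
step 2: θ'=-0.1180 (R=0.3750) → pose (-2.5779, -2.9132, -0.1180)
step 3: θ'=-0.7430 (R=-1.6000) → pose (-1.6838, -3.3238, -0.7430)
step 4: θ'=-3.2430 (R=-1.2500) → pose (-2.6560, -5.4879, -3.2430)
step 5: θ'=-1.3680 (R=0.2000) → pose (-2.8721, -5.7272, -1.3680)

(-2.8721, -5.7272, -1.3680)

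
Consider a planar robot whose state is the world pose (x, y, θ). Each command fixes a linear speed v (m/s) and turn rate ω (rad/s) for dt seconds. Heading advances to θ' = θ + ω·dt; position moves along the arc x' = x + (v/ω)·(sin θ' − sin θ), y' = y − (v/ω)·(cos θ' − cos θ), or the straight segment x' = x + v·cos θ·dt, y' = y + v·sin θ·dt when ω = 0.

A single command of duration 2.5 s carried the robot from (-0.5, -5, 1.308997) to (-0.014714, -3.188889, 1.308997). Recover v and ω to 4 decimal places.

Δθ = 1.308997 − 1.308997 = 0.000000
ω = Δθ/dt = 0.000000/2.5 = 0.0000
ω = 0 → v = (Δx·cos θ + Δy·sin θ)/dt = 0.7500

v = 0.7500, ω = 0.0000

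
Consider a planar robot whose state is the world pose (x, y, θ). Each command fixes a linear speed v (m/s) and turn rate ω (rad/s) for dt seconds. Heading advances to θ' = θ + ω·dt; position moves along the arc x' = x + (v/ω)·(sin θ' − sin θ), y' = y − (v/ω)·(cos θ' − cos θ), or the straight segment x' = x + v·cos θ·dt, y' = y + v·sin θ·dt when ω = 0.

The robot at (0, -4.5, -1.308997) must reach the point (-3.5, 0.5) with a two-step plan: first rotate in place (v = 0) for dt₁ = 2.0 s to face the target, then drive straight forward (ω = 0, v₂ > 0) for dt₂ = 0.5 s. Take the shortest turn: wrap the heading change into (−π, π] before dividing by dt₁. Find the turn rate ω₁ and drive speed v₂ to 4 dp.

ω₁ = -1.3963, v₂ = 12.2066

heading to target = atan2(0.5−-4.5, -3.5−0) = 2.1815
Δθ = wrap(2.1815 − -1.3090) = -2.7927; ω₁ = Δθ/dt₁ = -1.3963
distance = √((-3.5−0)² + (0.5−-4.5)²) = 6.1033; v₂ = distance/dt₂ = 12.2066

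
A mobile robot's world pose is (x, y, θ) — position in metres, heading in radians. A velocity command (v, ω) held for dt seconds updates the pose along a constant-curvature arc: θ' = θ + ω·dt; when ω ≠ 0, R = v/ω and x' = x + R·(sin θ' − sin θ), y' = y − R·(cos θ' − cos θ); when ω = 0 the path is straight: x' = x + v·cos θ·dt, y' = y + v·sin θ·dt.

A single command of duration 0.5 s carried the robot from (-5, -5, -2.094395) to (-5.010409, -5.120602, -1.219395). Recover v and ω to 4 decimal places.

Δθ = -1.219395 − -2.094395 = 0.875000
ω = Δθ/dt = 0.875000/0.5 = 1.7500
R = −Δy/(cos θ' − cos θ) = 0.1429
v = R·ω = 0.1429·1.7500 = 0.2500

v = 0.2500, ω = 1.7500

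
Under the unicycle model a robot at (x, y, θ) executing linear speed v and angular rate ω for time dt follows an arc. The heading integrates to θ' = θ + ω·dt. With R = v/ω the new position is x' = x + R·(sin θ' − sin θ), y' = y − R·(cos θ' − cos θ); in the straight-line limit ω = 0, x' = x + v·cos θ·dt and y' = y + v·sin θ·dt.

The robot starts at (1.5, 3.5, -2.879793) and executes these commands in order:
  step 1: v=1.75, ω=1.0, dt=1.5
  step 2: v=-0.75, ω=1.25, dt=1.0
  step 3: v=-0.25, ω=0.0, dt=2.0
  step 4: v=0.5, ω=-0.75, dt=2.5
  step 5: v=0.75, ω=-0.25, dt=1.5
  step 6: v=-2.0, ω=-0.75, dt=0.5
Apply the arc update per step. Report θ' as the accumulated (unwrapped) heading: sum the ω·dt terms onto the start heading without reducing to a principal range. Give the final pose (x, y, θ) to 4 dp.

step 1: θ'=-1.3798 (R=1.7500) → pose (0.2348, 1.4774, -1.3798)
step 2: θ'=-0.1298 (R=-0.6000) → pose (-0.2767, 1.9584, -0.1298)
step 3: θ'=-0.1298 (straight) → pose (-0.7725, 2.0232, -0.1298)
step 4: θ'=-2.0048 (R=-0.6667) → pose (-0.2539, 1.0818, -2.0048)
step 5: θ'=-2.3798 (R=-3.0000) → pose (-0.9051, 0.1725, -2.3798)
step 6: θ'=-2.7548 (R=2.6667) → pose (-0.0704, 0.7126, -2.7548)

(-0.0704, 0.7126, -2.7548)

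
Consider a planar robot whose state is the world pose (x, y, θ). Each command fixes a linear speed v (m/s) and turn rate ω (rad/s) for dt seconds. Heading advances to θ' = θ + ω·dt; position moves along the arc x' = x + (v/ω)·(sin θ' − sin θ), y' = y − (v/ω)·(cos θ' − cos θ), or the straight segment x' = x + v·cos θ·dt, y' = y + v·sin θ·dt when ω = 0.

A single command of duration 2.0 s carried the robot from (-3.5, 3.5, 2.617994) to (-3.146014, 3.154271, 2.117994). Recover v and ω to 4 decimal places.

v = -0.2500, ω = -0.2500

Δθ = 2.117994 − 2.617994 = -0.500000
ω = Δθ/dt = -0.500000/2.0 = -0.2500
R = Δx/(sin θ' − sin θ) = 1.0000
v = R·ω = 1.0000·-0.2500 = -0.2500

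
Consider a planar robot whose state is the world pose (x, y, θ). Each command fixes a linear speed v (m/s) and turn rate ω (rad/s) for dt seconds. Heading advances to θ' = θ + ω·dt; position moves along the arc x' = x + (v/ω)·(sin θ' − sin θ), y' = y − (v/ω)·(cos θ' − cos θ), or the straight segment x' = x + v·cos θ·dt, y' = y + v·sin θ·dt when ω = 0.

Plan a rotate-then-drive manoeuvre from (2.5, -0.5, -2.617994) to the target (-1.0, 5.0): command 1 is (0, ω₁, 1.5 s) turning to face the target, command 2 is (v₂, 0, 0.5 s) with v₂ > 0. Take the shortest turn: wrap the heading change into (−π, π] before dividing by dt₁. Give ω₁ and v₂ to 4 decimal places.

heading to target = atan2(5−-0.5, -1−2.5) = 2.1375
Δθ = wrap(2.1375 − -2.6180) = -1.5277; ω₁ = Δθ/dt₁ = -1.0184
distance = √((-1−2.5)² + (5−-0.5)²) = 6.5192; v₂ = distance/dt₂ = 13.0384

ω₁ = -1.0184, v₂ = 13.0384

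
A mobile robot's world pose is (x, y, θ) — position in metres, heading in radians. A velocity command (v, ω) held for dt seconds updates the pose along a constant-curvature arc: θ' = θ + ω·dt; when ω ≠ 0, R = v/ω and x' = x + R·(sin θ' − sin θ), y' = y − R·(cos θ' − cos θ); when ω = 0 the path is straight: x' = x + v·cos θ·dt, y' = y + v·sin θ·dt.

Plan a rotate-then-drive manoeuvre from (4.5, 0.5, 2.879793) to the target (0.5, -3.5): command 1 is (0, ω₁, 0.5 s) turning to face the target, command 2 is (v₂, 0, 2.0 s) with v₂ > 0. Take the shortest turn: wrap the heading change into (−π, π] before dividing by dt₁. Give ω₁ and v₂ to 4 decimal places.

ω₁ = 2.0944, v₂ = 2.8284

heading to target = atan2(-3.5−0.5, 0.5−4.5) = -2.3562
Δθ = wrap(-2.3562 − 2.8798) = 1.0472; ω₁ = Δθ/dt₁ = 2.0944
distance = √((0.5−4.5)² + (-3.5−0.5)²) = 5.6569; v₂ = distance/dt₂ = 2.8284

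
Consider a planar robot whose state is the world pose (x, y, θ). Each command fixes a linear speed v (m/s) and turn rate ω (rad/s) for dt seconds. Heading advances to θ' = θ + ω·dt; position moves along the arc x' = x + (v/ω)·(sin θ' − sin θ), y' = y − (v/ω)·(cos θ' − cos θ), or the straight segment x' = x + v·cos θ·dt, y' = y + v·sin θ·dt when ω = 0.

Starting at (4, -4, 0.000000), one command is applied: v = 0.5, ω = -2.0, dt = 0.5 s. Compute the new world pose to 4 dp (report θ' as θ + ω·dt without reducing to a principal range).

θ' = 0.0000 + -2.0·0.5 = -1.0000
R = v/ω = 0.5/-2.0 = -0.2500
x' = 4 + -0.2500·(sin -1.0000 − sin 0.0000) = 4.2104
y' = -4 − -0.2500·(cos -1.0000 − cos 0.0000) = -4.1149

(4.2104, -4.1149, -1.0000)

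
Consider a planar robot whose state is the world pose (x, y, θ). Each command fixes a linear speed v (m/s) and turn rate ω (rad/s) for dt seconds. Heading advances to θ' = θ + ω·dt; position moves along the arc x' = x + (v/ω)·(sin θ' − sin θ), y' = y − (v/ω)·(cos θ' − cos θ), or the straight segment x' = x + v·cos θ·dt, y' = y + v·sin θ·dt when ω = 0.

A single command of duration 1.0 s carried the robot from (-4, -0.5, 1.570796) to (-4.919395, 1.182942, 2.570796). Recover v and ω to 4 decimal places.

v = 2.0000, ω = 1.0000

Δθ = 2.570796 − 1.570796 = 1.000000
ω = Δθ/dt = 1.000000/1.0 = 1.0000
R = −Δy/(cos θ' − cos θ) = 2.0000
v = R·ω = 2.0000·1.0000 = 2.0000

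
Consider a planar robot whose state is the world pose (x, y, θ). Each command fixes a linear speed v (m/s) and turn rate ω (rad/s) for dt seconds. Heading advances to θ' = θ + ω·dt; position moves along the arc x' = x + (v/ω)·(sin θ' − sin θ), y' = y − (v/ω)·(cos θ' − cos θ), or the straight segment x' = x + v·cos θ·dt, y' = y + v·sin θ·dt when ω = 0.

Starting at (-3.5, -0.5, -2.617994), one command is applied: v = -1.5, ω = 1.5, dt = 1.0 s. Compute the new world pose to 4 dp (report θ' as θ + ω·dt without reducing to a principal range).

θ' = -2.6180 + 1.5·1.0 = -1.1180
R = v/ω = -1.5/1.5 = -1.0000
x' = -3.5 + -1.0000·(sin -1.1180 − sin -2.6180) = -3.1008
y' = -0.5 − -1.0000·(cos -1.1180 − cos -2.6180) = 0.8035

(-3.1008, 0.8035, -1.1180)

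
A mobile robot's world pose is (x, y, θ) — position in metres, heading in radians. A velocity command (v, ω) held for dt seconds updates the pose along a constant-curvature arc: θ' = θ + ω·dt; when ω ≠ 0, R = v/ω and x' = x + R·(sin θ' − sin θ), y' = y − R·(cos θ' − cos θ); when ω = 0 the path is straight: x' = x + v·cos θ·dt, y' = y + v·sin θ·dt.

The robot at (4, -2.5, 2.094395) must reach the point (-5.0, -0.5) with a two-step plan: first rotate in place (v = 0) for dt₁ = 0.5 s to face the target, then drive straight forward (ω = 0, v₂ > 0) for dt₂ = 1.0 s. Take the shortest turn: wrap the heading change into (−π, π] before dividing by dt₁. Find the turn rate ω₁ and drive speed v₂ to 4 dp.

heading to target = atan2(-0.5−-2.5, -5−4) = 2.9229
Δθ = wrap(2.9229 − 2.0944) = 0.8285; ω₁ = Δθ/dt₁ = 1.6571
distance = √((-5−4)² + (-0.5−-2.5)²) = 9.2195; v₂ = distance/dt₂ = 9.2195

ω₁ = 1.6571, v₂ = 9.2195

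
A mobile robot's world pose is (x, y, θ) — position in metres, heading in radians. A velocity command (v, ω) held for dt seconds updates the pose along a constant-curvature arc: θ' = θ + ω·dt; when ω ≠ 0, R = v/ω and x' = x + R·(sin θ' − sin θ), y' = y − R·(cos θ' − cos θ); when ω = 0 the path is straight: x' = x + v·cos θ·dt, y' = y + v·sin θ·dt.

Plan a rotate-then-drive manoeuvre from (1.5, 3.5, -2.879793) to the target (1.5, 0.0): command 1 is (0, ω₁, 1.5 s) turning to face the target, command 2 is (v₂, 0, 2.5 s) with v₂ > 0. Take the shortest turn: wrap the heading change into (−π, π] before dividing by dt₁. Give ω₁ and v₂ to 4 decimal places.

ω₁ = 0.8727, v₂ = 1.4000

heading to target = atan2(0−3.5, 1.5−1.5) = -1.5708
Δθ = wrap(-1.5708 − -2.8798) = 1.3090; ω₁ = Δθ/dt₁ = 0.8727
distance = √((1.5−1.5)² + (0−3.5)²) = 3.5000; v₂ = distance/dt₂ = 1.4000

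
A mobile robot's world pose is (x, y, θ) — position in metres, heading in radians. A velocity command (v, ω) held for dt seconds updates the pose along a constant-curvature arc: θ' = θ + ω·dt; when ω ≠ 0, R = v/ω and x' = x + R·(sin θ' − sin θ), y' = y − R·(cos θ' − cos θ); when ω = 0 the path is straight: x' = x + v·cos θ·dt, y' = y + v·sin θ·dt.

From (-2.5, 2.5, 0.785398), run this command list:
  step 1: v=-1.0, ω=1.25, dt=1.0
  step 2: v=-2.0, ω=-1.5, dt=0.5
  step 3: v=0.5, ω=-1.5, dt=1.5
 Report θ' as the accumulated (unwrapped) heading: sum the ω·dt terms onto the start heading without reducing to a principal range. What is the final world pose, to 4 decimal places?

step 1: θ'=2.0354 (R=-0.8000) → pose (-2.6495, 1.5759, 2.0354)
step 2: θ'=1.2854 (R=1.3333) → pose (-2.5621, 0.6031, 1.2854)
step 3: θ'=-0.9646 (R=-0.3333) → pose (-1.9683, 0.6991, -0.9646)

(-1.9683, 0.6991, -0.9646)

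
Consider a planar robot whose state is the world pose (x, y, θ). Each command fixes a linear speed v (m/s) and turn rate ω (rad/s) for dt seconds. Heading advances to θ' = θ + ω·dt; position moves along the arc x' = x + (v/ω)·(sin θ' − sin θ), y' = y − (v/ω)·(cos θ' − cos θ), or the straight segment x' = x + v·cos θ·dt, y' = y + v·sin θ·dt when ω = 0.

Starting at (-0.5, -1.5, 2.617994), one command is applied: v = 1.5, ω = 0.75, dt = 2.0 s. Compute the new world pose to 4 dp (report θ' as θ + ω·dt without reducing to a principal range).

(-3.1570, -2.1120, 4.1180)

θ' = 2.6180 + 0.75·2.0 = 4.1180
R = v/ω = 1.5/0.75 = 2.0000
x' = -0.5 + 2.0000·(sin 4.1180 − sin 2.6180) = -3.1570
y' = -1.5 − 2.0000·(cos 4.1180 − cos 2.6180) = -2.1120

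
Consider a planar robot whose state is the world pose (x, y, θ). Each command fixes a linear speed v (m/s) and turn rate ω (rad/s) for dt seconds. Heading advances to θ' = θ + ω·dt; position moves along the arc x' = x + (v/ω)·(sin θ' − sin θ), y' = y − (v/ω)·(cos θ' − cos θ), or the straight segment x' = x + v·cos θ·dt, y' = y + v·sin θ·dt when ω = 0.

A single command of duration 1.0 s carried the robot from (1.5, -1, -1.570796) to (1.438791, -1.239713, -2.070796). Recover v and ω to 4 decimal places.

Δθ = -2.070796 − -1.570796 = -0.500000
ω = Δθ/dt = -0.500000/1.0 = -0.5000
R = −Δy/(cos θ' − cos θ) = -0.5000
v = R·ω = -0.5000·-0.5000 = 0.2500

v = 0.2500, ω = -0.5000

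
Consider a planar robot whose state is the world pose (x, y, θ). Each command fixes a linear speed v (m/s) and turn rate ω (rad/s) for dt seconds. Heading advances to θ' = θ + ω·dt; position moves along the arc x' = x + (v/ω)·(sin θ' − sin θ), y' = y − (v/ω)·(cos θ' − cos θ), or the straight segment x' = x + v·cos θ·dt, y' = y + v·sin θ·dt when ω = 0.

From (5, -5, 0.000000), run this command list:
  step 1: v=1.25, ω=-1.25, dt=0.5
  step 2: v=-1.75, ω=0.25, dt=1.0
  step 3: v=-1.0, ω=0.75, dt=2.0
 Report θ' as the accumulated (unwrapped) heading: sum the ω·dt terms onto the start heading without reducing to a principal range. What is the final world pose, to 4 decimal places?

step 1: θ'=-0.6250 (R=-1.0000) → pose (5.5851, -5.1890, -0.6250)
step 2: θ'=-0.3750 (R=-7.0000) → pose (4.0533, -4.3522, -0.3750)
step 3: θ'=1.1250 (R=-1.3333) → pose (2.3619, -5.0180, 1.1250)

(2.3619, -5.0180, 1.1250)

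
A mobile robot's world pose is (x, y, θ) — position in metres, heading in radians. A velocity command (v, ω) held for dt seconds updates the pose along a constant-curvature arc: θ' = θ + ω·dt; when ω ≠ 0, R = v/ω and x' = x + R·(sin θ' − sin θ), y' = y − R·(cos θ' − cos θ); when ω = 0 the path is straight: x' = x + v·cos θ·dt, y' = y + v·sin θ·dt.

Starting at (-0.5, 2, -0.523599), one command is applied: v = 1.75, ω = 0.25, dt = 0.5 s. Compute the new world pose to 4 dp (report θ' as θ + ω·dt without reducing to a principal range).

θ' = -0.5236 + 0.25·0.5 = -0.3986
R = v/ω = 1.75/0.25 = 7.0000
x' = -0.5 + 7.0000·(sin -0.3986 − sin -0.5236) = 0.2831
y' = 2 − 7.0000·(cos -0.3986 − cos -0.5236) = 1.6109

(0.2831, 1.6109, -0.3986)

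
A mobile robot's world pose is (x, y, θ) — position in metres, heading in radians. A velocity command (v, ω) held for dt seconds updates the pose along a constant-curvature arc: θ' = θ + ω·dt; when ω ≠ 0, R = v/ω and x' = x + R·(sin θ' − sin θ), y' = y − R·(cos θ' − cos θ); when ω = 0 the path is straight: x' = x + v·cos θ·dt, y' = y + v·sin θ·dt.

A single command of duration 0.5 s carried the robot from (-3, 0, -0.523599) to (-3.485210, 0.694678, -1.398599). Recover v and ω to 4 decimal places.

Δθ = -1.398599 − -0.523599 = -0.875000
ω = Δθ/dt = -0.875000/0.5 = -1.7500
R = −Δy/(cos θ' − cos θ) = 1.0000
v = R·ω = 1.0000·-1.7500 = -1.7500

v = -1.7500, ω = -1.7500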